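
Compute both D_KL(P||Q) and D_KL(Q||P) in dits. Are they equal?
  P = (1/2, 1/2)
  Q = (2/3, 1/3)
D_KL(P||Q) = 0.0256, D_KL(Q||P) = 0.0246

KL divergence is not symmetric: D_KL(P||Q) ≠ D_KL(Q||P) in general.

D_KL(P||Q) = 0.0256 dits
D_KL(Q||P) = 0.0246 dits

No, they are not equal!

This asymmetry is why KL divergence is not a true distance metric.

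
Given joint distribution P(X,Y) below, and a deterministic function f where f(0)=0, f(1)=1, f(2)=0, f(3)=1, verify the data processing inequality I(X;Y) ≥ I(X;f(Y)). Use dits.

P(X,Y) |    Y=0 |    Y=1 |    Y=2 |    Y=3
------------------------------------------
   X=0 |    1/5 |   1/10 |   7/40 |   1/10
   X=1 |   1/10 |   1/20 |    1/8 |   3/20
I(X;Y) = 0.0102, I(X;f(Y)) = 0.0033, inequality holds: 0.0102 ≥ 0.0033

Data Processing Inequality: For any Markov chain X → Y → Z, we have I(X;Y) ≥ I(X;Z).

Here Z = f(Y) is a deterministic function of Y, forming X → Y → Z.

Original I(X;Y) = 0.0102 dits

After applying f:
P(X,Z) where Z=f(Y):
- P(X,Z=0) = P(X,Y=0) + P(X,Y=2)
- P(X,Z=1) = P(X,Y=1) + P(X,Y=3)

I(X;Z) = I(X;f(Y)) = 0.0033 dits

Verification: 0.0102 ≥ 0.0033 ✓

Information cannot be created by processing; the function f can only lose information about X.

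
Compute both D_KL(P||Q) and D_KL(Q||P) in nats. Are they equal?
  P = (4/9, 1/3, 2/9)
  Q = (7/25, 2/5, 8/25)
D_KL(P||Q) = 0.0635, D_KL(Q||P) = 0.0602

KL divergence is not symmetric: D_KL(P||Q) ≠ D_KL(Q||P) in general.

D_KL(P||Q) = 0.0635 nats
D_KL(Q||P) = 0.0602 nats

No, they are not equal!

This asymmetry is why KL divergence is not a true distance metric.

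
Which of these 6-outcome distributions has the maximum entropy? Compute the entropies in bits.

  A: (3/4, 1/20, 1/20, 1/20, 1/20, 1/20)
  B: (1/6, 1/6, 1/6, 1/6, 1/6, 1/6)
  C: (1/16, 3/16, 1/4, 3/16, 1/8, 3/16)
B

For a discrete distribution over n outcomes, entropy is maximized by the uniform distribution.

Computing entropies:
H(A) = 1.3918 bits
H(B) = 2.5850 bits
H(C) = 2.4835 bits

The uniform distribution (where all probabilities equal 1/6) achieves the maximum entropy of log_2(6) = 2.5850 bits.

Distribution B has the highest entropy.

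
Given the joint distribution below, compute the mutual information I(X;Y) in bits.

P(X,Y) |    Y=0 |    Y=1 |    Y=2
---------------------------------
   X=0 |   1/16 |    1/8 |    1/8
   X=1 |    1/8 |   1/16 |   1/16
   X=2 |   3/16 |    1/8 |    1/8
0.0478 bits

Mutual information: I(X;Y) = H(X) + H(Y) - H(X,Y)

Marginals:
P(X) = (5/16, 1/4, 7/16), H(X) = 1.5462 bits
P(Y) = (3/8, 5/16, 5/16), H(Y) = 1.5794 bits

Joint entropy: H(X,Y) = 3.0778 bits

I(X;Y) = 1.5462 + 1.5794 - 3.0778 = 0.0478 bits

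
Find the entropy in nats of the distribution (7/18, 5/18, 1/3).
1.0893 nats

Shannon entropy is H(X) = -Σ p(x) log p(x).

For P = (7/18, 5/18, 1/3):
H = -7/18 × log_e(7/18) -5/18 × log_e(5/18) -1/3 × log_e(1/3)
H = 1.0893 nats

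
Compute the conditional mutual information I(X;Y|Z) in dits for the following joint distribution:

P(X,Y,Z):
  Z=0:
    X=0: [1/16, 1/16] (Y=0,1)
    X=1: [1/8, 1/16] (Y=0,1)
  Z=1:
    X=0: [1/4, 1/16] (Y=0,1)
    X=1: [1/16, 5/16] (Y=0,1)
0.0663 dits

Conditional mutual information: I(X;Y|Z) = H(X|Z) + H(Y|Z) - H(X,Y|Z)

H(Z) = 0.2697
H(X,Z) = 0.5668 → H(X|Z) = 0.2971
H(Y,Z) = 0.5668 → H(Y|Z) = 0.2971
H(X,Y,Z) = 0.7975 → H(X,Y|Z) = 0.5278

I(X;Y|Z) = 0.2971 + 0.2971 - 0.5278 = 0.0663 dits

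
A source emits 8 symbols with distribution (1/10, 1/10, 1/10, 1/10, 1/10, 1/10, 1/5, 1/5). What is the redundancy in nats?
0.0541 nats

Redundancy measures how far a source is from maximum entropy:
R = H_max - H(X)

Maximum entropy for 8 symbols: H_max = log_e(8) = 2.0794 nats
Actual entropy: H(X) = 2.0253 nats
Redundancy: R = 2.0794 - 2.0253 = 0.0541 nats

This redundancy represents potential for compression: the source could be compressed by 0.0541 nats per symbol.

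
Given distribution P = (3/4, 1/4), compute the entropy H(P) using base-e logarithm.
0.5623 nats

Shannon entropy is H(X) = -Σ p(x) log p(x).

For P = (3/4, 1/4):
H = -3/4 × log_e(3/4) -1/4 × log_e(1/4)
H = 0.5623 nats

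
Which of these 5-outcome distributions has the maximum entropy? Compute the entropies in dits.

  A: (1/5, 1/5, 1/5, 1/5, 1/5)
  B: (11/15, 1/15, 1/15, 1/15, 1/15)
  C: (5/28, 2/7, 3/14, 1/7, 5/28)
A

For a discrete distribution over n outcomes, entropy is maximized by the uniform distribution.

Computing entropies:
H(A) = 0.6990 dits
H(B) = 0.4124 dits
H(C) = 0.6867 dits

The uniform distribution (where all probabilities equal 1/5) achieves the maximum entropy of log_10(5) = 0.6990 dits.

Distribution A has the highest entropy.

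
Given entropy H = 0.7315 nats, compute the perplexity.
2.0782

Perplexity is e^H (or exp(H) for natural log).

H = 0.7315 nats
Perplexity = e^0.7315 = 2.0782

Interpretation: The model's uncertainty is equivalent to choosing uniformly among 2.1 options.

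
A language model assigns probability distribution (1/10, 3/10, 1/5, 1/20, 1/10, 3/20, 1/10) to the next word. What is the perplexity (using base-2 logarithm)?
6.0995

Perplexity is 2^H (or exp(H) for natural log).

First, H = -Σ p log p = 2.6087 bits
Perplexity = 2^2.6087 = 6.0995

Interpretation: The model's uncertainty is equivalent to choosing uniformly among 6.1 options.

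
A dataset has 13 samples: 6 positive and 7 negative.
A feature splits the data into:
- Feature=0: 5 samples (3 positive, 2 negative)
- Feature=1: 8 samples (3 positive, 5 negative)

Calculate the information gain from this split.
0.0349 bits

Information Gain = H(Y) - H(Y|Feature)

Before split:
P(positive) = 6/13 = 0.4615
H(Y) = 0.9957 bits

After split:
Feature=0: H = 0.9710 bits (weight = 5/13)
Feature=1: H = 0.9544 bits (weight = 8/13)
H(Y|Feature) = (5/13)×0.9710 + (8/13)×0.9544 = 0.9608 bits

Information Gain = 0.9957 - 0.9608 = 0.0349 bits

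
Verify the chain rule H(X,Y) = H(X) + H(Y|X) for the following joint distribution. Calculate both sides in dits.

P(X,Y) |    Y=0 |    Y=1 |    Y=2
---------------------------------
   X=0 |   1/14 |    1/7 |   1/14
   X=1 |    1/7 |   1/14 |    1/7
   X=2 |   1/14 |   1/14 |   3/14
H(X,Y) = 0.9149, H(X) = 0.4748, H(Y|X) = 0.4400 (all in dits)

Chain rule: H(X,Y) = H(X) + H(Y|X)

Left side — joint entropy directly:
H(X,Y) = -Σ p(x,y) log p(x,y) = 0.9149 dits

Right side — compute H(Y|X) from the conditional distributions:
P(X) = (2/7, 5/14, 5/14), so H(X) = 0.4748 dits
H(Y|X) = Σ_x P(X=x) · H(Y|X=x):
  P(Y|X=0) = (1/4, 1/2, 1/4), H(Y|X=0) = 0.4515, weight P(X=0) = 2/7
  P(Y|X=1) = (2/5, 1/5, 2/5), H(Y|X=1) = 0.4581, weight P(X=1) = 5/14
  P(Y|X=2) = (1/5, 1/5, 3/5), H(Y|X=2) = 0.4127, weight P(X=2) = 5/14
H(Y|X) = 0.4400 dits

H(X) + H(Y|X) = 0.4748 + 0.4400 = 0.9149 dits

Both sides equal 0.9149 dits. ✓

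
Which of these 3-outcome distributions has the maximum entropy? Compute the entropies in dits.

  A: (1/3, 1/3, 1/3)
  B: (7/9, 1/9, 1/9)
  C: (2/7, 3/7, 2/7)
A

For a discrete distribution over n outcomes, entropy is maximized by the uniform distribution.

Computing entropies:
H(A) = 0.4771 dits
H(B) = 0.2969 dits
H(C) = 0.4686 dits

The uniform distribution (where all probabilities equal 1/3) achieves the maximum entropy of log_10(3) = 0.4771 dits.

Distribution A has the highest entropy.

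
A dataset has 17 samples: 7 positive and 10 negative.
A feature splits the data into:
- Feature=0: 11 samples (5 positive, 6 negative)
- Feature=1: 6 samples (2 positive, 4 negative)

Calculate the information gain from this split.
0.0101 bits

Information Gain = H(Y) - H(Y|Feature)

Before split:
P(positive) = 7/17 = 0.4118
H(Y) = 0.9774 bits

After split:
Feature=0: H = 0.9940 bits (weight = 11/17)
Feature=1: H = 0.9183 bits (weight = 6/17)
H(Y|Feature) = (11/17)×0.9940 + (6/17)×0.9183 = 0.9673 bits

Information Gain = 0.9774 - 0.9673 = 0.0101 bits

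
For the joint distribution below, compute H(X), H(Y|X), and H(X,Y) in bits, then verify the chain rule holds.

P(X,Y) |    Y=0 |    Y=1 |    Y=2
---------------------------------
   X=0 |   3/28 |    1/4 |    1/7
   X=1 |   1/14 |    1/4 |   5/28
H(X,Y) = 2.4621, H(X) = 1.0000, H(Y|X) = 1.4621 (all in bits)

Chain rule: H(X,Y) = H(X) + H(Y|X)

Left side — joint entropy directly:
H(X,Y) = -Σ p(x,y) log p(x,y) = 2.4621 bits

Right side — compute H(Y|X) from the conditional distributions:
P(X) = (1/2, 1/2), so H(X) = 1.0000 bits
H(Y|X) = Σ_x P(X=x) · H(Y|X=x):
  P(Y|X=0) = (3/14, 1/2, 2/7), H(Y|X=0) = 1.4926, weight P(X=0) = 1/2
  P(Y|X=1) = (1/7, 1/2, 5/14), H(Y|X=1) = 1.4316, weight P(X=1) = 1/2
H(Y|X) = 1.4621 bits

H(X) + H(Y|X) = 1.0000 + 1.4621 = 2.4621 bits

Both sides equal 2.4621 bits. ✓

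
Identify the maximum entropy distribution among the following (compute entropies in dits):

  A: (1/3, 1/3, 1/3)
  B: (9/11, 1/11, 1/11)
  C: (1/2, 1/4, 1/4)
A

For a discrete distribution over n outcomes, entropy is maximized by the uniform distribution.

Computing entropies:
H(A) = 0.4771 dits
H(B) = 0.2606 dits
H(C) = 0.4515 dits

The uniform distribution (where all probabilities equal 1/3) achieves the maximum entropy of log_10(3) = 0.4771 dits.

Distribution A has the highest entropy.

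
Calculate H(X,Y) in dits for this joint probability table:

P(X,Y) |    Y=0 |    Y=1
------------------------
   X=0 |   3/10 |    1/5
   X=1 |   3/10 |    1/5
0.5933 dits

Joint entropy is H(X,Y) = -Σ_{x,y} p(x,y) log p(x,y).

Summing over all non-zero entries:
H(X,Y) = -[3/10·log_10(3/10) + 1/5·log_10(1/5) + 3/10·log_10(3/10) + 1/5·log_10(1/5)]
H(X,Y) = 0.5933 dits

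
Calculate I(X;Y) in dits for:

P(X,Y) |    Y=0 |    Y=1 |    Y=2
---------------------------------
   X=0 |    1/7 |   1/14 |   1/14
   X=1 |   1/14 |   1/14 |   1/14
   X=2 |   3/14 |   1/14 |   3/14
0.0114 dits

Mutual information: I(X;Y) = H(X) + H(Y) - H(X,Y)

Marginals:
P(X) = (2/7, 3/14, 1/2), H(X) = 0.4493 dits
P(Y) = (3/7, 3/14, 5/14), H(Y) = 0.4608 dits

Joint entropy: H(X,Y) = 0.8986 dits

I(X;Y) = 0.4493 + 0.4608 - 0.8986 = 0.0114 dits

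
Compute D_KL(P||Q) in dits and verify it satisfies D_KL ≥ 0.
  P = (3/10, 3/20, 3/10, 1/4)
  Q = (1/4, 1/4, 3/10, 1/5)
0.0147 dits

KL divergence satisfies the Gibbs inequality: D_KL(P||Q) ≥ 0 for all distributions P, Q.

D_KL(P||Q) = Σ p(x) log(p(x)/q(x))
Term by term:
  x=0: 3/10 × log_10[(3/10)/(1/4)] = 0.0238
  x=1: 3/20 × log_10[(3/20)/(1/4)] = -0.0333
  x=2: 3/10 × log_10[(3/10)/(3/10)] = 0.0000
  x=3: 1/4 × log_10[(1/4)/(1/5)] = 0.0242
D_KL(P||Q) = 0.0147 dits

D_KL(P||Q) = 0.0147 ≥ 0 ✓

This non-negativity is a fundamental property: relative entropy cannot be negative because it measures how different Q is from P.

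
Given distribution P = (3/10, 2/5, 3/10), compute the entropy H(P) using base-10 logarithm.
0.4729 dits

Shannon entropy is H(X) = -Σ p(x) log p(x).

For P = (3/10, 2/5, 3/10):
H = -3/10 × log_10(3/10) -2/5 × log_10(2/5) -3/10 × log_10(3/10)
H = 0.4729 dits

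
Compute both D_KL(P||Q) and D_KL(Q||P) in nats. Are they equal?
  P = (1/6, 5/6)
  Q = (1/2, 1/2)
D_KL(P||Q) = 0.2426, D_KL(Q||P) = 0.2939

KL divergence is not symmetric: D_KL(P||Q) ≠ D_KL(Q||P) in general.

D_KL(P||Q) = 0.2426 nats
D_KL(Q||P) = 0.2939 nats

No, they are not equal!

This asymmetry is why KL divergence is not a true distance metric.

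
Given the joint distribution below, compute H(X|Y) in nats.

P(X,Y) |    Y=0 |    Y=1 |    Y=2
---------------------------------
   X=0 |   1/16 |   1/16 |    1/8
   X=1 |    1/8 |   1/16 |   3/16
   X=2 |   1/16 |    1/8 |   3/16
1.0610 nats

Using the chain rule: H(X|Y) = H(X,Y) - H(Y)

First, compute H(X,Y) = 2.1007 nats

Marginal P(Y) = (1/4, 1/4, 1/2)
H(Y) = 1.0397 nats

H(X|Y) = H(X,Y) - H(Y) = 2.1007 - 1.0397 = 1.0610 nats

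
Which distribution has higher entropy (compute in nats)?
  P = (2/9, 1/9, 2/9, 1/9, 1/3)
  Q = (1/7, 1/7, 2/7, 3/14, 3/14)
Q

Computing entropies in nats:
H(P) = 1.5230
H(Q) = 1.5741

Distribution Q has higher entropy.

Intuition: The distribution closer to uniform (more spread out) has higher entropy.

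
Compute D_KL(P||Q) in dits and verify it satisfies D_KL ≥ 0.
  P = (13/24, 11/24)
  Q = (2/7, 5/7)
0.0622 dits

KL divergence satisfies the Gibbs inequality: D_KL(P||Q) ≥ 0 for all distributions P, Q.

D_KL(P||Q) = Σ p(x) log(p(x)/q(x))
Term by term:
  x=0: 13/24 × log_10[(13/24)/(2/7)] = 0.1505
  x=1: 11/24 × log_10[(11/24)/(5/7)] = -0.0883
D_KL(P||Q) = 0.0622 dits

D_KL(P||Q) = 0.0622 ≥ 0 ✓

This non-negativity is a fundamental property: relative entropy cannot be negative because it measures how different Q is from P.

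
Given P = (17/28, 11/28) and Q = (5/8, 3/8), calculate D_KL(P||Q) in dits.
0.0003 dits

KL divergence: D_KL(P||Q) = Σ p(x) log(p(x)/q(x))

Computing term by term:
  x=0: 17/28 × log_10[(17/28)/(5/8)] = 17/28 × -0.0126 = -0.0076
  x=1: 11/28 × log_10[(11/28)/(3/8)] = 11/28 × 0.0202 = 0.0079

D_KL(P||Q) = 0.0003 dits

Note: KL divergence is always non-negative and equals 0 iff P = Q.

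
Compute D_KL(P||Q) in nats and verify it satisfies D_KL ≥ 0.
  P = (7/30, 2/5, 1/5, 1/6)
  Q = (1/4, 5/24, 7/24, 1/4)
0.1018 nats

KL divergence satisfies the Gibbs inequality: D_KL(P||Q) ≥ 0 for all distributions P, Q.

D_KL(P||Q) = Σ p(x) log(p(x)/q(x))
Term by term:
  x=0: 7/30 × log_e[(7/30)/(1/4)] = -0.0161
  x=1: 2/5 × log_e[(2/5)/(5/24)] = 0.2609
  x=2: 1/5 × log_e[(1/5)/(7/24)] = -0.0755
  x=3: 1/6 × log_e[(1/6)/(1/4)] = -0.0676
D_KL(P||Q) = 0.1018 nats

D_KL(P||Q) = 0.1018 ≥ 0 ✓

This non-negativity is a fundamental property: relative entropy cannot be negative because it measures how different Q is from P.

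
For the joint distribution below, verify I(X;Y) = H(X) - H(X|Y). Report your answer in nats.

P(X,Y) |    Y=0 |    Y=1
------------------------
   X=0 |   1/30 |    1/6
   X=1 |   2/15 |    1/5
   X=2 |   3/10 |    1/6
I(X;Y) = 0.0723 nats

Mutual information has multiple equivalent forms:
- I(X;Y) = H(X) - H(X|Y)
- I(X;Y) = H(Y) - H(Y|X)
- I(X;Y) = H(X) + H(Y) - H(X,Y)

Computing all quantities:
H(X) = 1.0438, H(Y) = 0.6909, H(X,Y) = 1.6624
H(X|Y) = 0.9714, H(Y|X) = 0.6186

Verification:
H(X) - H(X|Y) = 1.0438 - 0.9714 = 0.0723
H(Y) - H(Y|X) = 0.6909 - 0.6186 = 0.0723
H(X) + H(Y) - H(X,Y) = 1.0438 + 0.6909 - 1.6624 = 0.0723

All forms give I(X;Y) = 0.0723 nats. ✓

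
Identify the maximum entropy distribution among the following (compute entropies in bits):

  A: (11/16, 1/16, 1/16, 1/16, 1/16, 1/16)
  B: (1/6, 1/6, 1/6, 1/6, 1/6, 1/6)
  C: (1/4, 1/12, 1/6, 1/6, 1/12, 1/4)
B

For a discrete distribution over n outcomes, entropy is maximized by the uniform distribution.

Computing entropies:
H(A) = 1.6216 bits
H(B) = 2.5850 bits
H(C) = 2.4591 bits

The uniform distribution (where all probabilities equal 1/6) achieves the maximum entropy of log_2(6) = 2.5850 bits.

Distribution B has the highest entropy.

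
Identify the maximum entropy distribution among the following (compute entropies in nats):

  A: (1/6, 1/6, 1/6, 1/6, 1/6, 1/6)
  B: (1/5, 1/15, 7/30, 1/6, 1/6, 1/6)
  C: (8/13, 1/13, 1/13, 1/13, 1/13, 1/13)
A

For a discrete distribution over n outcomes, entropy is maximized by the uniform distribution.

Computing entropies:
H(A) = 1.7918 nats
H(B) = 1.7379 nats
H(C) = 1.2853 nats

The uniform distribution (where all probabilities equal 1/6) achieves the maximum entropy of log_e(6) = 1.7918 nats.

Distribution A has the highest entropy.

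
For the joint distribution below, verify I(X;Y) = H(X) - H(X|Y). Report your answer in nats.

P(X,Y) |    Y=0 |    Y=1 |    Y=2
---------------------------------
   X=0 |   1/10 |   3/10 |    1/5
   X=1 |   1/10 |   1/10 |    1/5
I(X;Y) = 0.0322 nats

Mutual information has multiple equivalent forms:
- I(X;Y) = H(X) - H(X|Y)
- I(X;Y) = H(Y) - H(Y|X)
- I(X;Y) = H(X) + H(Y) - H(X,Y)

Computing all quantities:
H(X) = 0.6730, H(Y) = 1.0549, H(X,Y) = 1.6957
H(X|Y) = 0.6408, H(Y|X) = 1.0227

Verification:
H(X) - H(X|Y) = 0.6730 - 0.6408 = 0.0322
H(Y) - H(Y|X) = 1.0549 - 1.0227 = 0.0322
H(X) + H(Y) - H(X,Y) = 0.6730 + 1.0549 - 1.6957 = 0.0322

All forms give I(X;Y) = 0.0322 nats. ✓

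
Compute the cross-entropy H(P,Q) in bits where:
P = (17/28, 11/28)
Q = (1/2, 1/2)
1.0000 bits

Cross-entropy: H(P,Q) = -Σ p(x) log q(x)

Alternatively: H(P,Q) = H(P) + D_KL(P||Q)
H(P) = 0.9666 bits
D_KL(P||Q) = 0.0334 bits

H(P,Q) = 0.9666 + 0.0334 = 1.0000 bits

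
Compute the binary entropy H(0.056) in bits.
0.3114 bits

The binary entropy function is:
H(p) = -p log(p) - (1-p) log(1-p)

H(0.056) = -0.056 × log_2(0.056) - 0.944 × log_2(0.944)
H(0.056) = 0.3114 bits

Note: Binary entropy is maximized at p=0.5 (H=1 bit) and minimized at p=0 or p=1 (H=0).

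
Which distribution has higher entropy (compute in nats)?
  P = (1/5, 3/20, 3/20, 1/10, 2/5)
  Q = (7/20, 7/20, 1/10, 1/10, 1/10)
P

Computing entropies in nats:
H(P) = 1.4878
H(Q) = 1.4257

Distribution P has higher entropy.

Intuition: The distribution closer to uniform (more spread out) has higher entropy.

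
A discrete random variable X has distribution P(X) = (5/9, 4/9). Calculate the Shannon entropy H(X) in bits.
0.9911 bits

Shannon entropy is H(X) = -Σ p(x) log p(x).

For P = (5/9, 4/9):
H = -5/9 × log_2(5/9) -4/9 × log_2(4/9)
H = 0.9911 bits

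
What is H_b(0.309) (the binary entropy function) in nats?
0.6183 nats

The binary entropy function is:
H(p) = -p log(p) - (1-p) log(1-p)

H(0.309) = -0.309 × log_e(0.309) - 0.691 × log_e(0.691)
H(0.309) = 0.6183 nats

Note: Binary entropy is maximized at p=0.5 (H=1 bit) and minimized at p=0 or p=1 (H=0).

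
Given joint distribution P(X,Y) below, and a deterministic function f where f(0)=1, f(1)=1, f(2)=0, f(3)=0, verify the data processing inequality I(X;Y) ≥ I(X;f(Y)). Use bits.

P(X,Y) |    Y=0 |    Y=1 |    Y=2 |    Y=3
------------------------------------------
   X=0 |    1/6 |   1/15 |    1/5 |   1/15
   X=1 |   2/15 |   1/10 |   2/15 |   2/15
I(X;Y) = 0.0335, I(X;f(Y)) = 0.0000, inequality holds: 0.0335 ≥ 0.0000

Data Processing Inequality: For any Markov chain X → Y → Z, we have I(X;Y) ≥ I(X;Z).

Here Z = f(Y) is a deterministic function of Y, forming X → Y → Z.

Original I(X;Y) = 0.0335 bits

After applying f:
P(X,Z) where Z=f(Y):
- P(X,Z=0) = P(X,Y=2) + P(X,Y=3)
- P(X,Z=1) = P(X,Y=0) + P(X,Y=1)

I(X;Z) = I(X;f(Y)) = 0.0000 bits

Verification: 0.0335 ≥ 0.0000 ✓

Information cannot be created by processing; the function f can only lose information about X.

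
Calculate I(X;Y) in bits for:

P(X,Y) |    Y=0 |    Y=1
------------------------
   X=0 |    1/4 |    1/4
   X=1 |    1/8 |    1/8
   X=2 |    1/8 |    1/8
0.0000 bits

Mutual information: I(X;Y) = H(X) + H(Y) - H(X,Y)

Marginals:
P(X) = (1/2, 1/4, 1/4), H(X) = 1.5000 bits
P(Y) = (1/2, 1/2), H(Y) = 1.0000 bits

Joint entropy: H(X,Y) = 2.5000 bits

I(X;Y) = 1.5000 + 1.0000 - 2.5000 = 0.0000 bits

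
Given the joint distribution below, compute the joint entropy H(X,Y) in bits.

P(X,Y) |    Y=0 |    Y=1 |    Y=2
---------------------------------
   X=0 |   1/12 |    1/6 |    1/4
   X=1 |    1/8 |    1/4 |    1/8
2.4796 bits

Joint entropy is H(X,Y) = -Σ_{x,y} p(x,y) log p(x,y).

Summing over all non-zero entries:
H(X,Y) = -[1/12·log_2(1/12) + 1/6·log_2(1/6) + 1/4·log_2(1/4) + 1/8·log_2(1/8) + 1/4·log_2(1/4) + 1/8·log_2(1/8)]
H(X,Y) = 2.4796 bits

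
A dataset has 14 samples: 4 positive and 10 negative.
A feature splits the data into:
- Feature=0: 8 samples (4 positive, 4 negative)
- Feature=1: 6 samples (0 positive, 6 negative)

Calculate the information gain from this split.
0.2917 bits

Information Gain = H(Y) - H(Y|Feature)

Before split:
P(positive) = 4/14 = 0.2857
H(Y) = 0.8631 bits

After split:
Feature=0: H = 1.0000 bits (weight = 8/14)
Feature=1: H = 0.0000 bits (weight = 6/14)
H(Y|Feature) = (8/14)×1.0000 + (6/14)×0.0000 = 0.5714 bits

Information Gain = 0.8631 - 0.5714 = 0.2917 bits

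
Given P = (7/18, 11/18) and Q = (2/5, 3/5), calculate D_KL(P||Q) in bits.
0.0004 bits

KL divergence: D_KL(P||Q) = Σ p(x) log(p(x)/q(x))

Computing term by term:
  x=0: 7/18 × log_2[(7/18)/(2/5)] = 7/18 × -0.0406 = -0.0158
  x=1: 11/18 × log_2[(11/18)/(3/5)] = 11/18 × 0.0265 = 0.0162

D_KL(P||Q) = 0.0004 bits

Note: KL divergence is always non-negative and equals 0 iff P = Q.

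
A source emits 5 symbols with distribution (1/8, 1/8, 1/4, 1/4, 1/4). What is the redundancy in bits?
0.0719 bits

Redundancy measures how far a source is from maximum entropy:
R = H_max - H(X)

Maximum entropy for 5 symbols: H_max = log_2(5) = 2.3219 bits
Actual entropy: H(X) = 2.2500 bits
Redundancy: R = 2.3219 - 2.2500 = 0.0719 bits

This redundancy represents potential for compression: the source could be compressed by 0.0719 bits per symbol.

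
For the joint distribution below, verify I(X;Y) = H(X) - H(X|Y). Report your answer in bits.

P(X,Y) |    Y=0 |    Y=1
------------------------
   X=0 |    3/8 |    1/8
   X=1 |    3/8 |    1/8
I(X;Y) = 0.0000 bits

Mutual information has multiple equivalent forms:
- I(X;Y) = H(X) - H(X|Y)
- I(X;Y) = H(Y) - H(Y|X)
- I(X;Y) = H(X) + H(Y) - H(X,Y)

Computing all quantities:
H(X) = 1.0000, H(Y) = 0.8113, H(X,Y) = 1.8113
H(X|Y) = 1.0000, H(Y|X) = 0.8113

Verification:
H(X) - H(X|Y) = 1.0000 - 1.0000 = 0.0000
H(Y) - H(Y|X) = 0.8113 - 0.8113 = 0.0000
H(X) + H(Y) - H(X,Y) = 1.0000 + 0.8113 - 1.8113 = 0.0000

All forms give I(X;Y) = 0.0000 bits. ✓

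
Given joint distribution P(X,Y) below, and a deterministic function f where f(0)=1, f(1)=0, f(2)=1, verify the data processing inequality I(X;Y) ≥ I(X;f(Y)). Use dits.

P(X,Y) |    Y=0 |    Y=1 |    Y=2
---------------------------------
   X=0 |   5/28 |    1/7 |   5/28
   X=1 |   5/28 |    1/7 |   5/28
I(X;Y) = 0.0000, I(X;f(Y)) = 0.0000, inequality holds: 0.0000 ≥ 0.0000

Data Processing Inequality: For any Markov chain X → Y → Z, we have I(X;Y) ≥ I(X;Z).

Here Z = f(Y) is a deterministic function of Y, forming X → Y → Z.

Original I(X;Y) = 0.0000 dits

After applying f:
P(X,Z) where Z=f(Y):
- P(X,Z=0) = P(X,Y=1)
- P(X,Z=1) = P(X,Y=0) + P(X,Y=2)

I(X;Z) = I(X;f(Y)) = 0.0000 dits

Verification: 0.0000 ≥ 0.0000 ✓

Information cannot be created by processing; the function f can only lose information about X.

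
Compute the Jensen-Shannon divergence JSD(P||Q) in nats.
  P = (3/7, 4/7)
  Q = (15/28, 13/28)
0.0058 nats

Jensen-Shannon divergence is:
JSD(P||Q) = 0.5 × D_KL(P||M) + 0.5 × D_KL(Q||M)
where M = 0.5 × (P + Q) is the mixture distribution.

M = 0.5 × (3/7, 4/7) + 0.5 × (15/28, 13/28) = (0.482143, 0.517857)

D_KL(P||M) = 0.0058 nats
D_KL(Q||M) = 0.0057 nats

JSD(P||Q) = 0.5 × 0.0058 + 0.5 × 0.0057 = 0.0058 nats

Unlike KL divergence, JSD is symmetric and bounded: 0 ≤ JSD ≤ log(2).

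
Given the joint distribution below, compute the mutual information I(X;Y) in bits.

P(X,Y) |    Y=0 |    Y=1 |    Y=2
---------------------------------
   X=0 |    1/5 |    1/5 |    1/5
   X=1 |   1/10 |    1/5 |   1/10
0.0200 bits

Mutual information: I(X;Y) = H(X) + H(Y) - H(X,Y)

Marginals:
P(X) = (3/5, 2/5), H(X) = 0.9710 bits
P(Y) = (3/10, 2/5, 3/10), H(Y) = 1.5710 bits

Joint entropy: H(X,Y) = 2.5219 bits

I(X;Y) = 0.9710 + 1.5710 - 2.5219 = 0.0200 bits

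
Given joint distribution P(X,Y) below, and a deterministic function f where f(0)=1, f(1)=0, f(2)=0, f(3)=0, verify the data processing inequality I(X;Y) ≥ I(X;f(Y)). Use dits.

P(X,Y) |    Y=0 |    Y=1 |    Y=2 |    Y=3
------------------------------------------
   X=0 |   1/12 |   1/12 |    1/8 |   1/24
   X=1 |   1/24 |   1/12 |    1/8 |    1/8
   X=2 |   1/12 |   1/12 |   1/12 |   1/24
I(X;Y) = 0.0175, I(X;f(Y)) = 0.0082, inequality holds: 0.0175 ≥ 0.0082

Data Processing Inequality: For any Markov chain X → Y → Z, we have I(X;Y) ≥ I(X;Z).

Here Z = f(Y) is a deterministic function of Y, forming X → Y → Z.

Original I(X;Y) = 0.0175 dits

After applying f:
P(X,Z) where Z=f(Y):
- P(X,Z=0) = P(X,Y=1) + P(X,Y=2) + P(X,Y=3)
- P(X,Z=1) = P(X,Y=0)

I(X;Z) = I(X;f(Y)) = 0.0082 dits

Verification: 0.0175 ≥ 0.0082 ✓

Information cannot be created by processing; the function f can only lose information about X.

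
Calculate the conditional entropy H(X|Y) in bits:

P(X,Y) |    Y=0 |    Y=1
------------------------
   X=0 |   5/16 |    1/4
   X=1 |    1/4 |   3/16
0.9885 bits

Using the chain rule: H(X|Y) = H(X,Y) - H(Y)

First, compute H(X,Y) = 1.9772 bits

Marginal P(Y) = (9/16, 7/16)
H(Y) = 0.9887 bits

H(X|Y) = H(X,Y) - H(Y) = 1.9772 - 0.9887 = 0.9885 bits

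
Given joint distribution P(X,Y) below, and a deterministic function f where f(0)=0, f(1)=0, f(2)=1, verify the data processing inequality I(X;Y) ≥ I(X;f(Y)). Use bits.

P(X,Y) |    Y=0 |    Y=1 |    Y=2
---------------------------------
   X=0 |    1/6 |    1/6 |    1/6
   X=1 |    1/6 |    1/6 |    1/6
I(X;Y) = 0.0000, I(X;f(Y)) = 0.0000, inequality holds: 0.0000 ≥ 0.0000

Data Processing Inequality: For any Markov chain X → Y → Z, we have I(X;Y) ≥ I(X;Z).

Here Z = f(Y) is a deterministic function of Y, forming X → Y → Z.

Original I(X;Y) = 0.0000 bits

After applying f:
P(X,Z) where Z=f(Y):
- P(X,Z=0) = P(X,Y=0) + P(X,Y=1)
- P(X,Z=1) = P(X,Y=2)

I(X;Z) = I(X;f(Y)) = 0.0000 bits

Verification: 0.0000 ≥ 0.0000 ✓

Information cannot be created by processing; the function f can only lose information about X.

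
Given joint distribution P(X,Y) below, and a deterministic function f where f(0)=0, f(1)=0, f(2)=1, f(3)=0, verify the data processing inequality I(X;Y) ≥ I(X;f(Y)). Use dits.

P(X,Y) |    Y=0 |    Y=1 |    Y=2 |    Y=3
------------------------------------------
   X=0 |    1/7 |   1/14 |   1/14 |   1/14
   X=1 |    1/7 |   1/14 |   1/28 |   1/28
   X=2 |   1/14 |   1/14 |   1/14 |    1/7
I(X;Y) = 0.0234, I(X;f(Y)) = 0.0018, inequality holds: 0.0234 ≥ 0.0018

Data Processing Inequality: For any Markov chain X → Y → Z, we have I(X;Y) ≥ I(X;Z).

Here Z = f(Y) is a deterministic function of Y, forming X → Y → Z.

Original I(X;Y) = 0.0234 dits

After applying f:
P(X,Z) where Z=f(Y):
- P(X,Z=0) = P(X,Y=0) + P(X,Y=1) + P(X,Y=3)
- P(X,Z=1) = P(X,Y=2)

I(X;Z) = I(X;f(Y)) = 0.0018 dits

Verification: 0.0234 ≥ 0.0018 ✓

Information cannot be created by processing; the function f can only lose information about X.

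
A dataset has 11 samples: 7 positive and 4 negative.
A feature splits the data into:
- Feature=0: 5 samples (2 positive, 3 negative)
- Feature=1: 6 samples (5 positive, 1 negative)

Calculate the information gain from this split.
0.1498 bits

Information Gain = H(Y) - H(Y|Feature)

Before split:
P(positive) = 7/11 = 0.6364
H(Y) = 0.9457 bits

After split:
Feature=0: H = 0.9710 bits (weight = 5/11)
Feature=1: H = 0.6500 bits (weight = 6/11)
H(Y|Feature) = (5/11)×0.9710 + (6/11)×0.6500 = 0.7959 bits

Information Gain = 0.9457 - 0.7959 = 0.1498 bits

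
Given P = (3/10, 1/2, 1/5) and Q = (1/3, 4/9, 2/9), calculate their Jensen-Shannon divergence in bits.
0.0022 bits

Jensen-Shannon divergence is:
JSD(P||Q) = 0.5 × D_KL(P||M) + 0.5 × D_KL(Q||M)
where M = 0.5 × (P + Q) is the mixture distribution.

M = 0.5 × (3/10, 1/2, 1/5) + 0.5 × (1/3, 4/9, 2/9) = (0.316667, 17/36, 0.211111)

D_KL(P||M) = 0.0022 bits
D_KL(Q||M) = 0.0022 bits

JSD(P||Q) = 0.5 × 0.0022 + 0.5 × 0.0022 = 0.0022 bits

Unlike KL divergence, JSD is symmetric and bounded: 0 ≤ JSD ≤ log(2).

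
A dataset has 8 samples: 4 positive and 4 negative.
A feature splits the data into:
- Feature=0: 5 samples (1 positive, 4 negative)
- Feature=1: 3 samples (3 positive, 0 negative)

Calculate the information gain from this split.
0.5488 bits

Information Gain = H(Y) - H(Y|Feature)

Before split:
P(positive) = 4/8 = 0.5000
H(Y) = 1.0000 bits

After split:
Feature=0: H = 0.7219 bits (weight = 5/8)
Feature=1: H = 0.0000 bits (weight = 3/8)
H(Y|Feature) = (5/8)×0.7219 + (3/8)×0.0000 = 0.4512 bits

Information Gain = 1.0000 - 0.4512 = 0.5488 bits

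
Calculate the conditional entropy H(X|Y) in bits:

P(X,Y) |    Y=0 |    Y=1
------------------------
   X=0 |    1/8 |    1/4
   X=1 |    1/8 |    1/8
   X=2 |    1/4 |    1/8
1.5000 bits

Using the chain rule: H(X|Y) = H(X,Y) - H(Y)

First, compute H(X,Y) = 2.5000 bits

Marginal P(Y) = (1/2, 1/2)
H(Y) = 1.0000 bits

H(X|Y) = H(X,Y) - H(Y) = 2.5000 - 1.0000 = 1.5000 bits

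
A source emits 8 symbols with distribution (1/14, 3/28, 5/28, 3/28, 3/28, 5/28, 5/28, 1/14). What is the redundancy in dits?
0.0267 dits

Redundancy measures how far a source is from maximum entropy:
R = H_max - H(X)

Maximum entropy for 8 symbols: H_max = log_10(8) = 0.9031 dits
Actual entropy: H(X) = 0.8763 dits
Redundancy: R = 0.9031 - 0.8763 = 0.0267 dits

This redundancy represents potential for compression: the source could be compressed by 0.0267 dits per symbol.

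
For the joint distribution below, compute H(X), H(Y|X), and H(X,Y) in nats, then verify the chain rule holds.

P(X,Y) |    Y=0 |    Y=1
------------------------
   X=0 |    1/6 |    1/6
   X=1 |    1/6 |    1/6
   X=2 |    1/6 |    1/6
H(X,Y) = 1.7918, H(X) = 1.0986, H(Y|X) = 0.6931 (all in nats)

Chain rule: H(X,Y) = H(X) + H(Y|X)

Left side — joint entropy directly:
H(X,Y) = -Σ p(x,y) log p(x,y) = 1.7918 nats

Right side — compute H(Y|X) from the conditional distributions:
P(X) = (1/3, 1/3, 1/3), so H(X) = 1.0986 nats
H(Y|X) = Σ_x P(X=x) · H(Y|X=x):
  P(Y|X=0) = (1/2, 1/2), H(Y|X=0) = 0.6931, weight P(X=0) = 1/3
  P(Y|X=1) = (1/2, 1/2), H(Y|X=1) = 0.6931, weight P(X=1) = 1/3
  P(Y|X=2) = (1/2, 1/2), H(Y|X=2) = 0.6931, weight P(X=2) = 1/3
H(Y|X) = 0.6931 nats

H(X) + H(Y|X) = 1.0986 + 0.6931 = 1.7918 nats

Both sides equal 1.7918 nats. ✓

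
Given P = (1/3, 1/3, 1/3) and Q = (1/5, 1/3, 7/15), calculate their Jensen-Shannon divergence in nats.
0.0140 nats

Jensen-Shannon divergence is:
JSD(P||Q) = 0.5 × D_KL(P||M) + 0.5 × D_KL(Q||M)
where M = 0.5 × (P + Q) is the mixture distribution.

M = 0.5 × (1/3, 1/3, 1/3) + 0.5 × (1/5, 1/3, 7/15) = (4/15, 1/3, 2/5)

D_KL(P||M) = 0.0136 nats
D_KL(Q||M) = 0.0144 nats

JSD(P||Q) = 0.5 × 0.0136 + 0.5 × 0.0144 = 0.0140 nats

Unlike KL divergence, JSD is symmetric and bounded: 0 ≤ JSD ≤ log(2).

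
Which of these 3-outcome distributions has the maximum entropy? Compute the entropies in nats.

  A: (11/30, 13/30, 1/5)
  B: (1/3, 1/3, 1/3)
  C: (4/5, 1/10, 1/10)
B

For a discrete distribution over n outcomes, entropy is maximized by the uniform distribution.

Computing entropies:
H(A) = 1.0521 nats
H(B) = 1.0986 nats
H(C) = 0.6390 nats

The uniform distribution (where all probabilities equal 1/3) achieves the maximum entropy of log_e(3) = 1.0986 nats.

Distribution B has the highest entropy.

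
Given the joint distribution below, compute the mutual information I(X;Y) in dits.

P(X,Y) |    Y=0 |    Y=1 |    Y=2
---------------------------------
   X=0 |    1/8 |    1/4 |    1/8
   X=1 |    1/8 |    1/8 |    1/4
0.0184 dits

Mutual information: I(X;Y) = H(X) + H(Y) - H(X,Y)

Marginals:
P(X) = (1/2, 1/2), H(X) = 0.3010 dits
P(Y) = (1/4, 3/8, 3/8), H(Y) = 0.4700 dits

Joint entropy: H(X,Y) = 0.7526 dits

I(X;Y) = 0.3010 + 0.4700 - 0.7526 = 0.0184 dits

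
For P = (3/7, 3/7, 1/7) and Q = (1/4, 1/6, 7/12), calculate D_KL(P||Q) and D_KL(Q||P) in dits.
D_KL(P||Q) = 0.1888, D_KL(Q||P) = 0.2295

KL divergence is not symmetric: D_KL(P||Q) ≠ D_KL(Q||P) in general.

D_KL(P||Q) = 0.1888 dits
D_KL(Q||P) = 0.2295 dits

No, they are not equal!

This asymmetry is why KL divergence is not a true distance metric.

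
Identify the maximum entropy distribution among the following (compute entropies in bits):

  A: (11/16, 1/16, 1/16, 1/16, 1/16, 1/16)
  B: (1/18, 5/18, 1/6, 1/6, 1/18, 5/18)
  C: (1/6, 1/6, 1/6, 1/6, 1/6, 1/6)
C

For a discrete distribution over n outcomes, entropy is maximized by the uniform distribution.

Computing entropies:
H(A) = 1.6216 bits
H(B) = 2.3516 bits
H(C) = 2.5850 bits

The uniform distribution (where all probabilities equal 1/6) achieves the maximum entropy of log_2(6) = 2.5850 bits.

Distribution C has the highest entropy.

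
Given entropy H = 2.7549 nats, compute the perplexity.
15.7195

Perplexity is e^H (or exp(H) for natural log).

H = 2.7549 nats
Perplexity = e^2.7549 = 15.7195

Interpretation: The model's uncertainty is equivalent to choosing uniformly among 15.7 options.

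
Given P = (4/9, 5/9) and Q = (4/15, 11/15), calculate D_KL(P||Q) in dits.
0.0316 dits

KL divergence: D_KL(P||Q) = Σ p(x) log(p(x)/q(x))

Computing term by term:
  x=0: 4/9 × log_10[(4/9)/(4/15)] = 4/9 × 0.2218 = 0.0986
  x=1: 5/9 × log_10[(5/9)/(11/15)] = 5/9 × -0.1206 = -0.0670

D_KL(P||Q) = 0.0316 dits

Note: KL divergence is always non-negative and equals 0 iff P = Q.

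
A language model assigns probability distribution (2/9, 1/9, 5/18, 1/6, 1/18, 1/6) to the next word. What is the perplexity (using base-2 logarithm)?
5.4304

Perplexity is 2^H (or exp(H) for natural log).

First, H = -Σ p log p = 2.4411 bits
Perplexity = 2^2.4411 = 5.4304

Interpretation: The model's uncertainty is equivalent to choosing uniformly among 5.4 options.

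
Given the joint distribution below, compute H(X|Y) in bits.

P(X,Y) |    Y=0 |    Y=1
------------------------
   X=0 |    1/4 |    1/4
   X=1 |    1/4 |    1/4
1.0000 bits

Using the chain rule: H(X|Y) = H(X,Y) - H(Y)

First, compute H(X,Y) = 2.0000 bits

Marginal P(Y) = (1/2, 1/2)
H(Y) = 1.0000 bits

H(X|Y) = H(X,Y) - H(Y) = 2.0000 - 1.0000 = 1.0000 bits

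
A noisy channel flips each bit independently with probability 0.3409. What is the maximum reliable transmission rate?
0.0743 bits

For a binary symmetric channel (BSC) with error probability p:
Capacity C = 1 - H(p) bits per symbol

where H(p) = -p log₂(p) - (1-p) log₂(1-p) is the binary entropy function.

H(0.3409) = 0.9257 bits
C = 1 - 0.9257 = 0.0743 bits per symbol

This means we can reliably transmit up to 0.0743 bits of information per channel use.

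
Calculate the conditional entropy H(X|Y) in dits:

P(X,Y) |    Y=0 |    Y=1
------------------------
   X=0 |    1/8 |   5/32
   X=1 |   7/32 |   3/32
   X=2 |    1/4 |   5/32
0.4627 dits

Using the chain rule: H(X|Y) = H(X,Y) - H(Y)

First, compute H(X,Y) = 0.7561 dits

Marginal P(Y) = (19/32, 13/32)
H(Y) = 0.2934 dits

H(X|Y) = H(X,Y) - H(Y) = 0.7561 - 0.2934 = 0.4627 dits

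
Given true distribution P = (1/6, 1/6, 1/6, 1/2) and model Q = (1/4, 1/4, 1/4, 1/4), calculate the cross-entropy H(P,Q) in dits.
0.6021 dits

Cross-entropy: H(P,Q) = -Σ p(x) log q(x)

Alternatively: H(P,Q) = H(P) + D_KL(P||Q)
H(P) = 0.5396 dits
D_KL(P||Q) = 0.0625 dits

H(P,Q) = 0.5396 + 0.0625 = 0.6021 dits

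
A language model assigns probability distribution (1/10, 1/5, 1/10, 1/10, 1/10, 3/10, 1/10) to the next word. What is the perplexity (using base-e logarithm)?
6.2612

Perplexity is e^H (or exp(H) for natural log).

First, H = -Σ p log p = 1.8344 nats
Perplexity = e^1.8344 = 6.2612

Interpretation: The model's uncertainty is equivalent to choosing uniformly among 6.3 options.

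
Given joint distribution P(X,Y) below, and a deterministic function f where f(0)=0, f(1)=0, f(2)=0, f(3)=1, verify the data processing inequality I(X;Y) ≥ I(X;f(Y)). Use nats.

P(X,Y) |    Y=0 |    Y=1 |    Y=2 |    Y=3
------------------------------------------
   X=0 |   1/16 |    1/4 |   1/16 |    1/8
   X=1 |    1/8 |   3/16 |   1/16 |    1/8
I(X;Y) = 0.0151, I(X;f(Y)) = 0.0000, inequality holds: 0.0151 ≥ 0.0000

Data Processing Inequality: For any Markov chain X → Y → Z, we have I(X;Y) ≥ I(X;Z).

Here Z = f(Y) is a deterministic function of Y, forming X → Y → Z.

Original I(X;Y) = 0.0151 nats

After applying f:
P(X,Z) where Z=f(Y):
- P(X,Z=0) = P(X,Y=0) + P(X,Y=1) + P(X,Y=2)
- P(X,Z=1) = P(X,Y=3)

I(X;Z) = I(X;f(Y)) = 0.0000 nats

Verification: 0.0151 ≥ 0.0000 ✓

Information cannot be created by processing; the function f can only lose information about X.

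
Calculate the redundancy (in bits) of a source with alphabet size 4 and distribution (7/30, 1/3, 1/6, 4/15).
0.0425 bits

Redundancy measures how far a source is from maximum entropy:
R = H_max - H(X)

Maximum entropy for 4 symbols: H_max = log_2(4) = 2.0000 bits
Actual entropy: H(X) = 1.9575 bits
Redundancy: R = 2.0000 - 1.9575 = 0.0425 bits

This redundancy represents potential for compression: the source could be compressed by 0.0425 bits per symbol.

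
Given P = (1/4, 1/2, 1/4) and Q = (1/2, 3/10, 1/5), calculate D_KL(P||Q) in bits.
0.1990 bits

KL divergence: D_KL(P||Q) = Σ p(x) log(p(x)/q(x))

Computing term by term:
  x=0: 1/4 × log_2[(1/4)/(1/2)] = 1/4 × -1.0000 = -0.2500
  x=1: 1/2 × log_2[(1/2)/(3/10)] = 1/2 × 0.7370 = 0.3685
  x=2: 1/4 × log_2[(1/4)/(1/5)] = 1/4 × 0.3219 = 0.0805

D_KL(P||Q) = 0.1990 bits

Note: KL divergence is always non-negative and equals 0 iff P = Q.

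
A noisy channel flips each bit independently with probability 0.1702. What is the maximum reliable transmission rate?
0.3418 bits

For a binary symmetric channel (BSC) with error probability p:
Capacity C = 1 - H(p) bits per symbol

where H(p) = -p log₂(p) - (1-p) log₂(1-p) is the binary entropy function.

H(0.1702) = 0.6582 bits
C = 1 - 0.6582 = 0.3418 bits per symbol

This means we can reliably transmit up to 0.3418 bits of information per channel use.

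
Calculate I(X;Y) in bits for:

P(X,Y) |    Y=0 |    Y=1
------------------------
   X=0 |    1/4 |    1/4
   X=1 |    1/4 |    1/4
0.0000 bits

Mutual information: I(X;Y) = H(X) + H(Y) - H(X,Y)

Marginals:
P(X) = (1/2, 1/2), H(X) = 1.0000 bits
P(Y) = (1/2, 1/2), H(Y) = 1.0000 bits

Joint entropy: H(X,Y) = 2.0000 bits

I(X;Y) = 1.0000 + 1.0000 - 2.0000 = 0.0000 bits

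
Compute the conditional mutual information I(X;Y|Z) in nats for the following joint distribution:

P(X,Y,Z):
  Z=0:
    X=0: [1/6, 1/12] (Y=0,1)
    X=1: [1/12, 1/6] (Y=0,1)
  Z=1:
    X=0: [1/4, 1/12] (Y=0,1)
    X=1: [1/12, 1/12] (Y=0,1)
0.0436 nats

Conditional mutual information: I(X;Y|Z) = H(X|Z) + H(Y|Z) - H(X,Y|Z)

H(Z) = 0.6931
H(X,Z) = 1.3580 → H(X|Z) = 0.6648
H(Y,Z) = 1.3580 → H(Y|Z) = 0.6648
H(X,Y,Z) = 1.9792 → H(X,Y|Z) = 1.2861

I(X;Y|Z) = 0.6648 + 0.6648 - 1.2861 = 0.0436 nats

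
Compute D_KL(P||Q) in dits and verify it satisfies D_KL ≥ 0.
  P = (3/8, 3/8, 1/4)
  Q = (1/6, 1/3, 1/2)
0.0760 dits

KL divergence satisfies the Gibbs inequality: D_KL(P||Q) ≥ 0 for all distributions P, Q.

D_KL(P||Q) = Σ p(x) log(p(x)/q(x))
Term by term:
  x=0: 3/8 × log_10[(3/8)/(1/6)] = 0.1321
  x=1: 3/8 × log_10[(3/8)/(1/3)] = 0.0192
  x=2: 1/4 × log_10[(1/4)/(1/2)] = -0.0753
D_KL(P||Q) = 0.0760 dits

D_KL(P||Q) = 0.0760 ≥ 0 ✓

This non-negativity is a fundamental property: relative entropy cannot be negative because it measures how different Q is from P.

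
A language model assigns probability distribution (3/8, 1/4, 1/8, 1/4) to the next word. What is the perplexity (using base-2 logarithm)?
3.7467

Perplexity is 2^H (or exp(H) for natural log).

First, H = -Σ p log p = 1.9056 bits
Perplexity = 2^1.9056 = 3.7467

Interpretation: The model's uncertainty is equivalent to choosing uniformly among 3.7 options.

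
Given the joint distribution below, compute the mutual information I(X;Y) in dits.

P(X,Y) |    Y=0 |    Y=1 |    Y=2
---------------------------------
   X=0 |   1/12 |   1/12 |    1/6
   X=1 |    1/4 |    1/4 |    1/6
0.0133 dits

Mutual information: I(X;Y) = H(X) + H(Y) - H(X,Y)

Marginals:
P(X) = (1/3, 2/3), H(X) = 0.2764 dits
P(Y) = (1/3, 1/3, 1/3), H(Y) = 0.4771 dits

Joint entropy: H(X,Y) = 0.7403 dits

I(X;Y) = 0.2764 + 0.4771 - 0.7403 = 0.0133 dits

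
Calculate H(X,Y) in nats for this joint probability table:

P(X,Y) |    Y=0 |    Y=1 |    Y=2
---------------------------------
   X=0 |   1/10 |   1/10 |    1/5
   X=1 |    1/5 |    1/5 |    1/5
1.7481 nats

Joint entropy is H(X,Y) = -Σ_{x,y} p(x,y) log p(x,y).

Summing over all non-zero entries:
H(X,Y) = -[1/10·log_e(1/10) + 1/10·log_e(1/10) + 1/5·log_e(1/5) + 1/5·log_e(1/5) + 1/5·log_e(1/5) + 1/5·log_e(1/5)]
H(X,Y) = 1.7481 nats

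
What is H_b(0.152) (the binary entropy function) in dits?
0.1851 dits

The binary entropy function is:
H(p) = -p log(p) - (1-p) log(1-p)

H(0.152) = -0.152 × log_10(0.152) - 0.848 × log_10(0.848)
H(0.152) = 0.1851 dits

Note: Binary entropy is maximized at p=0.5 (H=1 bit) and minimized at p=0 or p=1 (H=0).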